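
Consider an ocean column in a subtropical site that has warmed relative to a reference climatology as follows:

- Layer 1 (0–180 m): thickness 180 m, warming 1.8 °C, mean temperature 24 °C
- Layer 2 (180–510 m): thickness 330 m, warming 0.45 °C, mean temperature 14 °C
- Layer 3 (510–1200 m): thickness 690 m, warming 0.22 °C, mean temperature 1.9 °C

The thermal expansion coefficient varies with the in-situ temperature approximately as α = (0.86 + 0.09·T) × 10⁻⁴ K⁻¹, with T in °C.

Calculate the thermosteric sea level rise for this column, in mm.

140 mm

Layer 1: α = (0.86 + 0.09×24)×10⁻⁴ = 3.02×10⁻⁴ K⁻¹
Layer 2: α = (0.86 + 0.09×14)×10⁻⁴ = 2.12×10⁻⁴ K⁻¹
Layer 3: α = (0.86 + 0.09×1.9)×10⁻⁴ = 1.031×10⁻⁴ K⁻¹
0–180 m: 180 × 3.02×10⁻⁴ × 1.8 = 0.097848 m
Layer 2: 330 × 2.12×10⁻⁴ × 0.45 = 0.031482 m
0.22 × 1.031×10⁻⁴ × 690 = 0.01565058 m
Δh = 0.097848 + 0.031482 + 0.01565058 = 0.14498058 m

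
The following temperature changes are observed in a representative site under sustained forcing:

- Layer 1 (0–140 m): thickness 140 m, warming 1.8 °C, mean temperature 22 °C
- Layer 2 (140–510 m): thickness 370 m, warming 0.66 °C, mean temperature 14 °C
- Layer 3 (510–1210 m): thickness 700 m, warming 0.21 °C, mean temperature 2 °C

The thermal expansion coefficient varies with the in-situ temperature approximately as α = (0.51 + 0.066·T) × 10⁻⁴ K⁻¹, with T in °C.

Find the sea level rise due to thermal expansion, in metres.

Δh ≈ 0.094 m

Layer 1: α = (0.51 + 0.066×22)×10⁻⁴ = 1.962×10⁻⁴ K⁻¹
Layer 2: α = (0.51 + 0.066×14)×10⁻⁴ = 1.434×10⁻⁴ K⁻¹
Layer 3: α = (0.51 + 0.066×2)×10⁻⁴ = 0.642×10⁻⁴ K⁻¹
Layer 1: 140 × 1.962×10⁻⁴ × 1.8 = 0.0494424 m
1.434×10⁻⁴ × 370 × 0.66 = 0.03501828 m
510–1210 m: 0.21 × 0.642×10⁻⁴ × 700 = 0.0094374 m
Δh = 0.0494424 + 0.03501828 + 0.0094374 = 0.09389808 m ≈ 0.094 m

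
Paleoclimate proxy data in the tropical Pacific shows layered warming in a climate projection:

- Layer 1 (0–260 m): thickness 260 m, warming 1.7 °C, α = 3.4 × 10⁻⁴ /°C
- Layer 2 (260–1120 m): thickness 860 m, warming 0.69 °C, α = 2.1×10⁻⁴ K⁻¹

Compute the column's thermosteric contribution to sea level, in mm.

0–260 m: 3.4×10⁻⁴ × 260 × 1.7 = 0.15028 m
0.69 × 2.1×10⁻⁴ × 860 = 0.124614 m
Δh = 0.15028 + 0.124614 = 0.274894 m ≈ 270 mm

Δh ≈ 270 mm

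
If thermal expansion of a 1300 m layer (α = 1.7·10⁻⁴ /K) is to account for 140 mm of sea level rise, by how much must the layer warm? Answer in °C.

about 0.63 °C

ΔT = Δh/(αH) = 0.14 / (1.7×10⁻⁴ × 1300) ≈ 0.6335 °C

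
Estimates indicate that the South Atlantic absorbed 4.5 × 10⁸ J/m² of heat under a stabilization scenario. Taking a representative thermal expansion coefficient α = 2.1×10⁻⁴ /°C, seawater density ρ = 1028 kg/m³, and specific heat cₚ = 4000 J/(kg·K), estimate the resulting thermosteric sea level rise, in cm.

2.3 cm of thermosteric rise

Δh = αQ/(ρcₚ) = 2.1×10⁻⁴ × 4.5×10⁸ / (1028 × 4000) ≈ 0.022982 m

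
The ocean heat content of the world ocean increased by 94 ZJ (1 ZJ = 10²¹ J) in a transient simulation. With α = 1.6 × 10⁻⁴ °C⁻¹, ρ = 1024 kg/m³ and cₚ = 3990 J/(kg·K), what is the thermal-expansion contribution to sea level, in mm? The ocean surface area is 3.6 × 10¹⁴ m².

Per unit area: Q = 94×10²¹ / (3.6×10¹⁴) ≈ 2.611×10⁸ J/m²
Δh = αQ/(ρcₚ) = 1.6×10⁻⁴ × 2.611×10⁸ / (1024 × 3990) ≈ 0.010225 m

Δh = 10 mm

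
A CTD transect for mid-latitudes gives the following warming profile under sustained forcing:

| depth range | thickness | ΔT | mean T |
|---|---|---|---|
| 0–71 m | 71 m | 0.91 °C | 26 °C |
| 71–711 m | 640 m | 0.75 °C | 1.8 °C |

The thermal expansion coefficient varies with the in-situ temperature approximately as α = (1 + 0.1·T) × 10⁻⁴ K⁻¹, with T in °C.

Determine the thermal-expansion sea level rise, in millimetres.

about 79.9 mm

Layer 1: α = (1 + 0.1×26)×10⁻⁴ = 3.6×10⁻⁴ K⁻¹
Layer 2: α = (1 + 0.1×1.8)×10⁻⁴ = 1.18×10⁻⁴ K⁻¹
Layer 1: 3.6×10⁻⁴ × 0.91 × 71 = 0.0232596 m
1.18×10⁻⁴ × 640 × 0.75 = 0.05664 m
Δh = 0.0232596 + 0.05664 = 0.0798996 m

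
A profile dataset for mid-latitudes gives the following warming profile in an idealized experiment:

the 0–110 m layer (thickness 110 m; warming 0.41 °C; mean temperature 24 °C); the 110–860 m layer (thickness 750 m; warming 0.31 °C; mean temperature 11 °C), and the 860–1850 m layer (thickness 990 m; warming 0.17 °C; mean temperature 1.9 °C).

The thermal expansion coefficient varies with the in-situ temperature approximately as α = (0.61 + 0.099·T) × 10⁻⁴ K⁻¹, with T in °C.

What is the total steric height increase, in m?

0.0664 m

Layer 1: α = (0.61 + 0.099×24)×10⁻⁴ = 2.986×10⁻⁴ K⁻¹
Layer 2: α = (0.61 + 0.099×11)×10⁻⁴ = 1.699×10⁻⁴ K⁻¹
Layer 3: α = (0.61 + 0.099×1.9)×10⁻⁴ = 0.7981×10⁻⁴ K⁻¹
Layer 1: 110 × 0.41 × 2.986×10⁻⁴ = 0.01346686 m
Layer 2: 1.699×10⁻⁴ × 0.31 × 750 = 0.03950175 m
0.17 × 0.7981×10⁻⁴ × 990 = 0.013432023 m
Δh = 0.01346686 + 0.03950175 + 0.013432023 = 0.066400633 m ≈ 0.0664 m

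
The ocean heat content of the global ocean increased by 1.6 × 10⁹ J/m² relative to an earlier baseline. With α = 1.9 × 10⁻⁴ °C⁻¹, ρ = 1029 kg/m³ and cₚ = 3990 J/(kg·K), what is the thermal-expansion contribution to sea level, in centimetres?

Δh = αQ/(ρcₚ) = 1.9×10⁻⁴ × 1.6×10⁹ / (1029 × 3990) ≈ 0.074043 m

Δh = 7.40 cm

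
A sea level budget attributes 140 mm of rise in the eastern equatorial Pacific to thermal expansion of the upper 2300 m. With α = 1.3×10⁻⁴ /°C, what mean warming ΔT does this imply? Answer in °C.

ΔT = Δh/(αH) = 0.14 / (1.3×10⁻⁴ × 2300) ≈ 0.4682 °C

about 0.468 °C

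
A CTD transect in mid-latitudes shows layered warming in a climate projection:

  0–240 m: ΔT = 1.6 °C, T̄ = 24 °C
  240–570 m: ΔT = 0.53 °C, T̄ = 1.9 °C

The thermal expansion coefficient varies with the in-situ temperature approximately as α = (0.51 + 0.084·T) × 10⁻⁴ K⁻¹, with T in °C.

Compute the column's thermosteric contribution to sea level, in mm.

Layer 1: α = (0.51 + 0.084×24)×10⁻⁴ = 2.526×10⁻⁴ K⁻¹
Layer 2: α = (0.51 + 0.084×1.9)×10⁻⁴ = 0.6696×10⁻⁴ K⁻¹
0–240 m: 1.6 × 2.526×10⁻⁴ × 240 = 0.0969984 m
Layer 2: 330 × 0.6696×10⁻⁴ × 0.53 = 0.011711304 m
Δh = 0.0969984 + 0.011711304 = 0.108709704 m ≈ 110 mm

about 110 mm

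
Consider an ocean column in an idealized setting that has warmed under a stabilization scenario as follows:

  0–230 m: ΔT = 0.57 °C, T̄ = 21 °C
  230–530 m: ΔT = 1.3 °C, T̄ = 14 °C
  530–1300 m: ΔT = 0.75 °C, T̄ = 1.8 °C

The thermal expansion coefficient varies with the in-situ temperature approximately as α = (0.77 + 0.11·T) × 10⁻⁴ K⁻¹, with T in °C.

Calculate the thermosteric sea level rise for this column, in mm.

about 190 mm

Layer 1: α = (0.77 + 0.11×21)×10⁻⁴ = 3.08×10⁻⁴ K⁻¹
Layer 2: α = (0.77 + 0.11×14)×10⁻⁴ = 2.31×10⁻⁴ K⁻¹
Layer 3: α = (0.77 + 0.11×1.8)×10⁻⁴ = 0.968×10⁻⁴ K⁻¹
3.08×10⁻⁴ × 230 × 0.57 = 0.0403788 m
300 × 2.31×10⁻⁴ × 1.3 = 0.09009 m
530–1300 m: 0.968×10⁻⁴ × 0.75 × 770 = 0.055902 m
Δh = 0.0403788 + 0.09009 + 0.055902 = 0.1863708 m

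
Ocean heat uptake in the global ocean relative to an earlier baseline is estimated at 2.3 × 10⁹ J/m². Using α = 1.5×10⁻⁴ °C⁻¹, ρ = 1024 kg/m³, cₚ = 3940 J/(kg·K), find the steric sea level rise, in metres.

about 0.0855 m

Δh = αQ/(ρcₚ) = 1.5×10⁻⁴ × 2.3×10⁹ / (1024 × 3940) ≈ 0.085511 m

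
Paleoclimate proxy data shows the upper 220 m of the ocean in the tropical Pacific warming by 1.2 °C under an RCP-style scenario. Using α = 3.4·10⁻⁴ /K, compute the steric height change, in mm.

89.8 mm

Δh = αΔT·H = 3.4×10⁻⁴ × 1.2 × 220 = 0.08976 m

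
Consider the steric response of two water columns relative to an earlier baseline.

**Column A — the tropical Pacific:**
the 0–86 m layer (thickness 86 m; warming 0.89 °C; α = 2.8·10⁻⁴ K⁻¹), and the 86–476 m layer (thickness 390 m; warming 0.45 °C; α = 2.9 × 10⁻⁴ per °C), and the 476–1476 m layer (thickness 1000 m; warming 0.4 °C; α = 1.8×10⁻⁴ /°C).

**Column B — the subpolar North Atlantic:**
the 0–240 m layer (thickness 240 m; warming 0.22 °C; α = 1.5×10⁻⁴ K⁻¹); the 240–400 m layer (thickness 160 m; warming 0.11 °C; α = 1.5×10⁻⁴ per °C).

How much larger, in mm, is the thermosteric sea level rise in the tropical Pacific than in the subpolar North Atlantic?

130 mm larger

A 0.89 × 2.8×10⁻⁴ × 86 = 0.0214312 m
A Layer 2: 390 × 2.9×10⁻⁴ × 0.45 = 0.050895 m
A 476–1476 m: 1.8×10⁻⁴ × 1000 × 0.4 = 0.07200 m
A total: 0.1443262 m
B 0–240 m: 1.5×10⁻⁴ × 0.22 × 240 = 0.00792 m
B Layer 2: 0.11 × 160 × 1.5×10⁻⁴ = 0.00264 m
B total: 0.01056 m
Difference: 0.1443262 − 0.01056 = 0.1337662 m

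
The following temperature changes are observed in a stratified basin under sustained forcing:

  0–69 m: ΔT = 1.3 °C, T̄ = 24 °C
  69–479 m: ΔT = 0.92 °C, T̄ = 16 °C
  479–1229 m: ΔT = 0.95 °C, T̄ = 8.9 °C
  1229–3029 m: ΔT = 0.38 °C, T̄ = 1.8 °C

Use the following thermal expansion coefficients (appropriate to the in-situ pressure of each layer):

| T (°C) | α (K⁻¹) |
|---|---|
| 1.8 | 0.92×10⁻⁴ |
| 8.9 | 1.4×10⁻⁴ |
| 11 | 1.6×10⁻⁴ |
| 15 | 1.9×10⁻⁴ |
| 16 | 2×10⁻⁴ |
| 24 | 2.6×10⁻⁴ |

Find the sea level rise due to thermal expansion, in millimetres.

261 mm

Layer 1 at 24 °C → α = 2.6×10⁻⁴ K⁻¹
Layer 2 at 16 °C → α = 2×10⁻⁴ K⁻¹
Layer 3 at 8.9 °C → α = 1.4×10⁻⁴ K⁻¹
Layer 4 at 1.8 °C → α = 0.92×10⁻⁴ K⁻¹
69 × 2.6×10⁻⁴ × 1.3 = 0.023322 m
69–479 m: 410 × 0.92 × 2×10⁻⁴ = 0.07544 m
750 × 0.95 × 1.4×10⁻⁴ = 0.09975 m
Layer 4: 0.38 × 0.92×10⁻⁴ × 1800 = 0.062928 m
Δh = 0.023322 + 0.07544 + 0.09975 + 0.062928 = 0.26144 m ≈ 261 mm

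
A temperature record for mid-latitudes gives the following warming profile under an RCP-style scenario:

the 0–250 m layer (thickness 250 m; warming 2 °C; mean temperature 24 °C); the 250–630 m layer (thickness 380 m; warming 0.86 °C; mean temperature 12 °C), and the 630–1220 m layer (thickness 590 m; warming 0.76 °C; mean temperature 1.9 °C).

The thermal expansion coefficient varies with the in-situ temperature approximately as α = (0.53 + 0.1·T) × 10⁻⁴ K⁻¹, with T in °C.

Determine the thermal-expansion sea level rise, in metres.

Layer 1: α = (0.53 + 0.1×24)×10⁻⁴ = 2.93×10⁻⁴ K⁻¹
Layer 2: α = (0.53 + 0.1×12)×10⁻⁴ = 1.73×10⁻⁴ K⁻¹
Layer 3: α = (0.53 + 0.1×1.9)×10⁻⁴ = 0.72×10⁻⁴ K⁻¹
0–250 m: 250 × 2 × 2.93×10⁻⁴ = 0.14650 m
Layer 2: 380 × 0.86 × 1.73×10⁻⁴ = 0.0565364 m
0.76 × 0.72×10⁻⁴ × 590 = 0.0322848 m
Δh = 0.14650 + 0.0565364 + 0.0322848 = 0.2353212 m

0.235 m of thermosteric rise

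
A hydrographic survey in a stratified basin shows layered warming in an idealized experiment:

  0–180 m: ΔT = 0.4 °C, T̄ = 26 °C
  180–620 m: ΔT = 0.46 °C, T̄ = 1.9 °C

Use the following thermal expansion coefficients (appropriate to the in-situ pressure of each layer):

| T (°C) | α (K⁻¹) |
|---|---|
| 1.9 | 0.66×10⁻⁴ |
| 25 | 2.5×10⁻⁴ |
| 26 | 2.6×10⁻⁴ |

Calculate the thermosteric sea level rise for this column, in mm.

Layer 1 at 26 °C → α = 2.6×10⁻⁴ K⁻¹
Layer 2 at 1.9 °C → α = 0.66×10⁻⁴ K⁻¹
0–180 m: 2.6×10⁻⁴ × 180 × 0.4 = 0.01872 m
0.66×10⁻⁴ × 440 × 0.46 = 0.0133584 m
Δh = 0.01872 + 0.0133584 = 0.0320784 m

Δh ≈ 32.1 mm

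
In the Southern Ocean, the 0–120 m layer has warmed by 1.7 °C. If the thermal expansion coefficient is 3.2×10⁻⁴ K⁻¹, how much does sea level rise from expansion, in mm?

Δh = 65.3 mm

Δh = αΔT·H = 3.2×10⁻⁴ × 1.7 × 120 = 0.06528 m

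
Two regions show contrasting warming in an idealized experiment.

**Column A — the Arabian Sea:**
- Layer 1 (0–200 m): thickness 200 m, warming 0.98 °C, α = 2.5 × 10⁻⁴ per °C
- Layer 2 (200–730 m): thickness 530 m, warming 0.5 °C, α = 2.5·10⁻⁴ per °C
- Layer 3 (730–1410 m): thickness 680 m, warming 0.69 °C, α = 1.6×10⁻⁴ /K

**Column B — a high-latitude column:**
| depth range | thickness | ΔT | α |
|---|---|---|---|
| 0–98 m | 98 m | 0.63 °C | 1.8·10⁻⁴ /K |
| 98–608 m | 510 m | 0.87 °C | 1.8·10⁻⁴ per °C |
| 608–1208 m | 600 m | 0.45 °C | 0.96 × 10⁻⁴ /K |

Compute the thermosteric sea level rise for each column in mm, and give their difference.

A: 190 mm; B: 120 mm; difference 73 mm

A Layer 1: 2.5×10⁻⁴ × 200 × 0.98 = 0.04900 m
A 200–730 m: 2.5×10⁻⁴ × 530 × 0.5 = 0.06625 m
A 730–1410 m: 0.69 × 680 × 1.6×10⁻⁴ = 0.075072 m
A total: 0.190322 m
B 1.8×10⁻⁴ × 0.63 × 98 = 0.0111132 m
B Layer 2: 510 × 0.87 × 1.8×10⁻⁴ = 0.079866 m
B Layer 3: 0.96×10⁻⁴ × 600 × 0.45 = 0.02592 m
B total: 0.1168992 m
Difference: 0.190322 − 0.1168992 = 0.0734228 m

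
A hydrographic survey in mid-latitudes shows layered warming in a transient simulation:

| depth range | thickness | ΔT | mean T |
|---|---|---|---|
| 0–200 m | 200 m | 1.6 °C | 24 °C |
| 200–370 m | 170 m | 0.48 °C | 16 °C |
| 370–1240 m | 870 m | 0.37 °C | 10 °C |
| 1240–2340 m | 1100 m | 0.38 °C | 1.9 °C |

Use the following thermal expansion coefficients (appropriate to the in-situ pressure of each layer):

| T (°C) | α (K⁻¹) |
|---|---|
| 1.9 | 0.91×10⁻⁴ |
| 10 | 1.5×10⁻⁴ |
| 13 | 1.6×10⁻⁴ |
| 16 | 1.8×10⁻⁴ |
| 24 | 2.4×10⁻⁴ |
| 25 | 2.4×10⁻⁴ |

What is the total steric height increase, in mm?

about 178 mm

Layer 1 at 24 °C → α = 2.4×10⁻⁴ K⁻¹
Layer 2 at 16 °C → α = 1.8×10⁻⁴ K⁻¹
Layer 3 at 10 °C → α = 1.5×10⁻⁴ K⁻¹
Layer 4 at 1.9 °C → α = 0.91×10⁻⁴ K⁻¹
0–200 m: 1.6 × 2.4×10⁻⁴ × 200 = 0.07680 m
Layer 2: 1.8×10⁻⁴ × 0.48 × 170 = 0.014688 m
370–1240 m: 870 × 0.37 × 1.5×10⁻⁴ = 0.048285 m
0.91×10⁻⁴ × 0.38 × 1100 = 0.038038 m
Δh = 0.07680 + 0.014688 + 0.048285 + 0.038038 = 0.177811 m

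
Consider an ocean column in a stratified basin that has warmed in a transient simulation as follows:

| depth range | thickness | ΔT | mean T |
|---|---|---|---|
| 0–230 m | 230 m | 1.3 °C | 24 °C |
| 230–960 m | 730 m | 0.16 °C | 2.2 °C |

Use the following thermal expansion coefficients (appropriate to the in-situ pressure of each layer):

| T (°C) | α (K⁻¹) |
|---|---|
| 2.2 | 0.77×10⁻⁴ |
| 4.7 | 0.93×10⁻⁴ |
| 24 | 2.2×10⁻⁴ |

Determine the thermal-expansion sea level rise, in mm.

Layer 1 at 24 °C → α = 2.2×10⁻⁴ K⁻¹
Layer 2 at 2.2 °C → α = 0.77×10⁻⁴ K⁻¹
Layer 1: 2.2×10⁻⁴ × 1.3 × 230 = 0.06578 m
230–960 m: 0.77×10⁻⁴ × 0.16 × 730 = 0.0089936 m
Δh = 0.06578 + 0.0089936 = 0.0747736 m

Δh ≈ 75 mm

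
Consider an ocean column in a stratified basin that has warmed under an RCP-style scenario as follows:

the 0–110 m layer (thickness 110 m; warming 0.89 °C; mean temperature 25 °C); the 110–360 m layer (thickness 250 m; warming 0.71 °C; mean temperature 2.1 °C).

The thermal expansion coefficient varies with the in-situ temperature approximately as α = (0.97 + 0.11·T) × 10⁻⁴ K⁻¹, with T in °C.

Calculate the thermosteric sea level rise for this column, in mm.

Layer 1: α = (0.97 + 0.11×25)×10⁻⁴ = 3.72×10⁻⁴ K⁻¹
Layer 2: α = (0.97 + 0.11×2.1)×10⁻⁴ = 1.201×10⁻⁴ K⁻¹
0.89 × 3.72×10⁻⁴ × 110 = 0.0364188 m
110–360 m: 250 × 1.201×10⁻⁴ × 0.71 = 0.02131775 m
Δh = 0.0364188 + 0.02131775 = 0.05773655 m ≈ 58 mm

Δh ≈ 58 mm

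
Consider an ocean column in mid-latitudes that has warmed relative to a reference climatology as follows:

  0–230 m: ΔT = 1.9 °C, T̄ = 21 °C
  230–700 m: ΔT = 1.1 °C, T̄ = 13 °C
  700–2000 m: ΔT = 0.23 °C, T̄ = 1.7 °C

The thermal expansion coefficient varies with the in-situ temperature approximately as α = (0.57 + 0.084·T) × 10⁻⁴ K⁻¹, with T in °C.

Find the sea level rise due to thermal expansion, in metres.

Δh ≈ 0.21 m

Layer 1: α = (0.57 + 0.084×21)×10⁻⁴ = 2.334×10⁻⁴ K⁻¹
Layer 2: α = (0.57 + 0.084×13)×10⁻⁴ = 1.662×10⁻⁴ K⁻¹
Layer 3: α = (0.57 + 0.084×1.7)×10⁻⁴ = 0.7128×10⁻⁴ K⁻¹
Layer 1: 1.9 × 2.334×10⁻⁴ × 230 = 0.1019958 m
1.662×10⁻⁴ × 470 × 1.1 = 0.0859254 m
700–2000 m: 0.7128×10⁻⁴ × 1300 × 0.23 = 0.02131272 m
Δh = 0.1019958 + 0.0859254 + 0.02131272 = 0.20923392 m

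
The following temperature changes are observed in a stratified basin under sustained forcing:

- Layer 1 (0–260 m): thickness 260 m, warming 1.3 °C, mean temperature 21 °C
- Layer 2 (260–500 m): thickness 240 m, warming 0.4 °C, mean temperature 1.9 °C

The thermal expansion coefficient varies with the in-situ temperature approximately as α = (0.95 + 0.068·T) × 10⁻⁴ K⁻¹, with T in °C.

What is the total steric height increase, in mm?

about 90.7 mm

Layer 1: α = (0.95 + 0.068×21)×10⁻⁴ = 2.378×10⁻⁴ K⁻¹
Layer 2: α = (0.95 + 0.068×1.9)×10⁻⁴ = 1.0792×10⁻⁴ K⁻¹
0–260 m: 2.378×10⁻⁴ × 1.3 × 260 = 0.0803764 m
1.0792×10⁻⁴ × 0.4 × 240 = 0.01036032 m
Δh = 0.0803764 + 0.01036032 = 0.09073672 m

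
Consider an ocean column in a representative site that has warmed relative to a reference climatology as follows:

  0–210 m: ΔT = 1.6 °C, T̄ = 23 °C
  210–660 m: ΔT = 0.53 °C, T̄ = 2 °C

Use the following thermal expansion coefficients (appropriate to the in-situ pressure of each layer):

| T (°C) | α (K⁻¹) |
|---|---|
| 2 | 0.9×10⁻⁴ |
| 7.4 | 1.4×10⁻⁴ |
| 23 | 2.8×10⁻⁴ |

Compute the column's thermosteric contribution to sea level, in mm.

Layer 1 at 23 °C → α = 2.8×10⁻⁴ K⁻¹
Layer 2 at 2 °C → α = 0.9×10⁻⁴ K⁻¹
Layer 1: 210 × 2.8×10⁻⁴ × 1.6 = 0.09408 m
0.9×10⁻⁴ × 0.53 × 450 = 0.021465 m
Δh = 0.09408 + 0.021465 = 0.115545 m

116 mm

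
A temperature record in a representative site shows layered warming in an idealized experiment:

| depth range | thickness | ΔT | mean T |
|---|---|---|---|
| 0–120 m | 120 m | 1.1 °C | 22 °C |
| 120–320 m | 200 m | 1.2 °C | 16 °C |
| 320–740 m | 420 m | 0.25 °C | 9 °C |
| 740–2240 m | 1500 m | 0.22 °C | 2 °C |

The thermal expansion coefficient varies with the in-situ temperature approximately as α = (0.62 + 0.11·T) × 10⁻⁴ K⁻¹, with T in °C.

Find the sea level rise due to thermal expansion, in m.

0.14 m

Layer 1: α = (0.62 + 0.11×22)×10⁻⁴ = 3.04×10⁻⁴ K⁻¹
Layer 2: α = (0.62 + 0.11×16)×10⁻⁴ = 2.38×10⁻⁴ K⁻¹
Layer 3: α = (0.62 + 0.11×9)×10⁻⁴ = 1.61×10⁻⁴ K⁻¹
Layer 4: α = (0.62 + 0.11×2)×10⁻⁴ = 0.84×10⁻⁴ K⁻¹
120 × 1.1 × 3.04×10⁻⁴ = 0.040128 m
Layer 2: 200 × 2.38×10⁻⁴ × 1.2 = 0.05712 m
1.61×10⁻⁴ × 420 × 0.25 = 0.016905 m
740–2240 m: 0.84×10⁻⁴ × 0.22 × 1500 = 0.02772 m
Δh = 0.040128 + 0.05712 + 0.016905 + 0.02772 = 0.141873 m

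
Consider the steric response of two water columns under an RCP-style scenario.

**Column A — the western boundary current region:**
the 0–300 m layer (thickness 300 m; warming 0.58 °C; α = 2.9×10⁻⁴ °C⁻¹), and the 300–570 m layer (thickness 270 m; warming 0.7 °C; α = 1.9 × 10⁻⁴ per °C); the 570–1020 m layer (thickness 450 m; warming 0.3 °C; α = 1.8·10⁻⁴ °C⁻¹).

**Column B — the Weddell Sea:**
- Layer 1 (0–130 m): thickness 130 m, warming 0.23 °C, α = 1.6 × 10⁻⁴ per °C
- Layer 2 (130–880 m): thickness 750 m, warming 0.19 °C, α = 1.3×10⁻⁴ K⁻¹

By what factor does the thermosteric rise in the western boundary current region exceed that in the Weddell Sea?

a factor of 4.75

A Layer 1: 2.9×10⁻⁴ × 0.58 × 300 = 0.05046 m
A Layer 2: 0.7 × 1.9×10⁻⁴ × 270 = 0.03591 m
A 1.8×10⁻⁴ × 0.3 × 450 = 0.02430 m
A total: 0.11067 m
B 1.6×10⁻⁴ × 130 × 0.23 = 0.004784 m
B Layer 2: 1.3×10⁻⁴ × 0.19 × 750 = 0.018525 m
B total: 0.023309 m
Ratio: 0.11067 / 0.023309 ≈ 4.748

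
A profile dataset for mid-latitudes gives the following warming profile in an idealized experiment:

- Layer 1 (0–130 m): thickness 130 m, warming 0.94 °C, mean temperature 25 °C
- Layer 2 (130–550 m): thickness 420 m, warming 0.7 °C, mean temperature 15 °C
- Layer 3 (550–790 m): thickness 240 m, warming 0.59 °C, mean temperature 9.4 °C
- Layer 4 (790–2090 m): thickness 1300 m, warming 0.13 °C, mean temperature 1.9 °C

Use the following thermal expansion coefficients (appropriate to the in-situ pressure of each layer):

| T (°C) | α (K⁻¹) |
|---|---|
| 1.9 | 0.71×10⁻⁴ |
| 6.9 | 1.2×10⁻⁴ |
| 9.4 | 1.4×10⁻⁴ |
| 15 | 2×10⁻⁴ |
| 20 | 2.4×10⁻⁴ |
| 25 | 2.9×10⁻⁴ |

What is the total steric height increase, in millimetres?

Δh = 126 mm

Layer 1 at 25 °C → α = 2.9×10⁻⁴ K⁻¹
Layer 2 at 15 °C → α = 2×10⁻⁴ K⁻¹
Layer 3 at 9.4 °C → α = 1.4×10⁻⁴ K⁻¹
Layer 4 at 1.9 °C → α = 0.71×10⁻⁴ K⁻¹
Layer 1: 130 × 2.9×10⁻⁴ × 0.94 = 0.035438 m
0.7 × 420 × 2×10⁻⁴ = 0.05880 m
Layer 3: 240 × 0.59 × 1.4×10⁻⁴ = 0.019824 m
1300 × 0.13 × 0.71×10⁻⁴ = 0.011999 m
Δh = 0.035438 + 0.05880 + 0.019824 + 0.011999 = 0.126061 m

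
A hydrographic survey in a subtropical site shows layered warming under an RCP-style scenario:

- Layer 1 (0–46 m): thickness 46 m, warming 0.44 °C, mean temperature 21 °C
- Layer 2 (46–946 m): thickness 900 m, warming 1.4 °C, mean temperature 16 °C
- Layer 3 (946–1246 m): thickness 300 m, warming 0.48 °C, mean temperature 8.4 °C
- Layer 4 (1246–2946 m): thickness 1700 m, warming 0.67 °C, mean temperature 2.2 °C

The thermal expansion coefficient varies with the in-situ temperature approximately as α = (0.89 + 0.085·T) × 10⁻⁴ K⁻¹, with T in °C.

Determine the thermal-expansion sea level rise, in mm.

Layer 1: α = (0.89 + 0.085×21)×10⁻⁴ = 2.675×10⁻⁴ K⁻¹
Layer 2: α = (0.89 + 0.085×16)×10⁻⁴ = 2.25×10⁻⁴ K⁻¹
Layer 3: α = (0.89 + 0.085×8.4)×10⁻⁴ = 1.604×10⁻⁴ K⁻¹
Layer 4: α = (0.89 + 0.085×2.2)×10⁻⁴ = 1.077×10⁻⁴ K⁻¹
0–46 m: 0.44 × 46 × 2.675×10⁻⁴ = 0.0054142 m
Layer 2: 1.4 × 900 × 2.25×10⁻⁴ = 0.28350 m
Layer 3: 300 × 1.604×10⁻⁴ × 0.48 = 0.0230976 m
0.67 × 1.077×10⁻⁴ × 1700 = 0.1226703 m
Δh = 0.0054142 + 0.28350 + 0.0230976 + 0.1226703 = 0.4346821 m ≈ 435 mm

435 mm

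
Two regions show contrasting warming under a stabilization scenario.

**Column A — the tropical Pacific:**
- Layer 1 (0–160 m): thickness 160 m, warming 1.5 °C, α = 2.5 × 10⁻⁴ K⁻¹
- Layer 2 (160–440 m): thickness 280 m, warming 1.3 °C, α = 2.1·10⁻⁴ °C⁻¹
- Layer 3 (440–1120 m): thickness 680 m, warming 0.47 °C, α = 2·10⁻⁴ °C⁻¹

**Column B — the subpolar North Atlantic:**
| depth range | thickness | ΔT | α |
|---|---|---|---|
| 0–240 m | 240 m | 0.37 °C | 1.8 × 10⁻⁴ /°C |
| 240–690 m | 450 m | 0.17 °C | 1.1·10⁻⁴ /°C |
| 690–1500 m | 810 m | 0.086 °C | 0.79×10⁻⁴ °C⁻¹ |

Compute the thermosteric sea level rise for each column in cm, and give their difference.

A: 20 cm; B: 3.0 cm; difference 17 cm

A 2.5×10⁻⁴ × 160 × 1.5 = 0.06000 m
A 280 × 1.3 × 2.1×10⁻⁴ = 0.07644 m
A Layer 3: 680 × 2×10⁻⁴ × 0.47 = 0.06392 m
A total: 0.20036 m
B 0–240 m: 0.37 × 1.8×10⁻⁴ × 240 = 0.015984 m
B Layer 2: 1.1×10⁻⁴ × 450 × 0.17 = 0.008415 m
B 0.79×10⁻⁴ × 0.086 × 810 = 0.00550314 m
B total: 0.02990214 m
Difference: 0.20036 − 0.02990214 = 0.17045786 m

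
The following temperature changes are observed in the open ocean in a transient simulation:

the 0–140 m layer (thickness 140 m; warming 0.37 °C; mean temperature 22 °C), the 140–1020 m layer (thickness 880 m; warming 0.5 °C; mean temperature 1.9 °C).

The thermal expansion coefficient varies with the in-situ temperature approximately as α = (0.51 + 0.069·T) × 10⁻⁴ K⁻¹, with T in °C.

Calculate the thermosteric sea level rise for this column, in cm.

Layer 1: α = (0.51 + 0.069×22)×10⁻⁴ = 2.028×10⁻⁴ K⁻¹
Layer 2: α = (0.51 + 0.069×1.9)×10⁻⁴ = 0.6411×10⁻⁴ K⁻¹
2.028×10⁻⁴ × 140 × 0.37 = 0.01050504 m
140–1020 m: 880 × 0.5 × 0.6411×10⁻⁴ = 0.0282084 m
Δh = 0.01050504 + 0.0282084 = 0.03871344 m ≈ 3.87 cm

3.87 cm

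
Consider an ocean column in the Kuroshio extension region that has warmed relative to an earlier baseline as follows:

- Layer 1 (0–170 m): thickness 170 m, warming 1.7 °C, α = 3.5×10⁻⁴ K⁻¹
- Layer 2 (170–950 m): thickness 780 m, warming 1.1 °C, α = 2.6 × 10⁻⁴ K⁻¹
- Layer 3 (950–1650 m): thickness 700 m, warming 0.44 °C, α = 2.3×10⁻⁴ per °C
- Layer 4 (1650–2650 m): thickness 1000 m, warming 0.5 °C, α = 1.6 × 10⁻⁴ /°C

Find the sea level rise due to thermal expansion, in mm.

475 mm of thermosteric rise

0–170 m: 3.5×10⁻⁴ × 170 × 1.7 = 0.10115 m
2.6×10⁻⁴ × 1.1 × 780 = 0.22308 m
Layer 3: 0.44 × 2.3×10⁻⁴ × 700 = 0.07084 m
1000 × 1.6×10⁻⁴ × 0.5 = 0.08000 m
Δh = 0.10115 + 0.22308 + 0.07084 + 0.08000 = 0.47507 m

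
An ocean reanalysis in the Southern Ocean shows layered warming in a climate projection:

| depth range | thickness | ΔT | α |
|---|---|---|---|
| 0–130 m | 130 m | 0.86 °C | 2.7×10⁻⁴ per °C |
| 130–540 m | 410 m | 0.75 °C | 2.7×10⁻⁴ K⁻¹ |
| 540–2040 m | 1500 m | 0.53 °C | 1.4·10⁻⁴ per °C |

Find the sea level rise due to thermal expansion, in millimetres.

2.7×10⁻⁴ × 0.86 × 130 = 0.030186 m
130–540 m: 410 × 2.7×10⁻⁴ × 0.75 = 0.083025 m
540–2040 m: 1.4×10⁻⁴ × 0.53 × 1500 = 0.11130 m
Δh = 0.030186 + 0.083025 + 0.11130 = 0.224511 m ≈ 225 mm

Δh = 225 mm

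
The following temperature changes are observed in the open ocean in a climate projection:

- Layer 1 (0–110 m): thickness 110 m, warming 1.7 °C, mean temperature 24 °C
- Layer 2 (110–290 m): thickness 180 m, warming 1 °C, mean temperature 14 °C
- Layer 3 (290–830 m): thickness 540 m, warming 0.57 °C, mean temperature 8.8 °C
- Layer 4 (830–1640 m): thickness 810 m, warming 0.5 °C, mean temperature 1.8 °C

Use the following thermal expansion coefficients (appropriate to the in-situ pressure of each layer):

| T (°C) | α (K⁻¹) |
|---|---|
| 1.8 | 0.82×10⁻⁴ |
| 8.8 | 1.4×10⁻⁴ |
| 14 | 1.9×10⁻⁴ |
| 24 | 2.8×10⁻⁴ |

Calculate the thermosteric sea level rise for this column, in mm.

163 mm of thermosteric rise

Layer 1 at 24 °C → α = 2.8×10⁻⁴ K⁻¹
Layer 2 at 14 °C → α = 1.9×10⁻⁴ K⁻¹
Layer 3 at 8.8 °C → α = 1.4×10⁻⁴ K⁻¹
Layer 4 at 1.8 °C → α = 0.82×10⁻⁴ K⁻¹
2.8×10⁻⁴ × 1.7 × 110 = 0.05236 m
Layer 2: 180 × 1 × 1.9×10⁻⁴ = 0.03420 m
Layer 3: 1.4×10⁻⁴ × 0.57 × 540 = 0.043092 m
0.82×10⁻⁴ × 810 × 0.5 = 0.03321 m
Δh = 0.05236 + 0.03420 + 0.043092 + 0.03321 = 0.162862 m ≈ 163 mm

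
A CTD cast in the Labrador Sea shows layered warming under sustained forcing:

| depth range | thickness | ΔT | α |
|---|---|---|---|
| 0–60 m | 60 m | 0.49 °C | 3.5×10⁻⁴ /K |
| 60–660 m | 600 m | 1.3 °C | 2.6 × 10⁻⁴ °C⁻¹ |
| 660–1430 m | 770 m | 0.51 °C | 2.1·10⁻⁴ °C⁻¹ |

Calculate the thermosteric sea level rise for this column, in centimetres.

0–60 m: 0.49 × 3.5×10⁻⁴ × 60 = 0.01029 m
60–660 m: 1.3 × 2.6×10⁻⁴ × 600 = 0.20280 m
0.51 × 770 × 2.1×10⁻⁴ = 0.082467 m
Δh = 0.01029 + 0.20280 + 0.082467 = 0.295557 m ≈ 30 cm

Δh ≈ 30 cm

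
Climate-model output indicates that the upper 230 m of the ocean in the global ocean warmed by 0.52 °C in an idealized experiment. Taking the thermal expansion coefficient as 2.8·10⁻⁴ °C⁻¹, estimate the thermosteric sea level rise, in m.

Δh = αΔT·H = 2.8×10⁻⁴ × 0.52 × 230 = 0.033488 m

Δh ≈ 0.0335 m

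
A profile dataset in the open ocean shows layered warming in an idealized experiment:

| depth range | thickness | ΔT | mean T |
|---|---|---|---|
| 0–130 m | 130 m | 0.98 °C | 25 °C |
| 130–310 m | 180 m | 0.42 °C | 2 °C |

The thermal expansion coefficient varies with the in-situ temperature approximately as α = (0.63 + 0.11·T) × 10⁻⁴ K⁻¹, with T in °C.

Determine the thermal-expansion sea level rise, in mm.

49 mm of thermosteric rise

Layer 1: α = (0.63 + 0.11×25)×10⁻⁴ = 3.38×10⁻⁴ K⁻¹
Layer 2: α = (0.63 + 0.11×2)×10⁻⁴ = 0.85×10⁻⁴ K⁻¹
Layer 1: 3.38×10⁻⁴ × 0.98 × 130 = 0.0430612 m
130–310 m: 180 × 0.42 × 0.85×10⁻⁴ = 0.006426 m
Δh = 0.0430612 + 0.006426 = 0.0494872 m ≈ 49 mm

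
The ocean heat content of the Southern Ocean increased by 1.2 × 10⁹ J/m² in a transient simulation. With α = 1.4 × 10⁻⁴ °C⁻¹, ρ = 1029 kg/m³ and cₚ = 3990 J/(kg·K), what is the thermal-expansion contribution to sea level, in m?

0.041 m of thermosteric rise

Δh = αQ/(ρcₚ) = 1.4×10⁻⁴ × 1.2×10⁹ / (1029 × 3990) ≈ 0.040919 m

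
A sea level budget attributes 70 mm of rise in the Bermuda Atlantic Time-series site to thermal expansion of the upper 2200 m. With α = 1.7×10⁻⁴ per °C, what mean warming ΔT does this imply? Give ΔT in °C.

about 0.19 °C

ΔT = Δh/(αH) = 0.07 / (1.7×10⁻⁴ × 2200) ≈ 0.1872 °C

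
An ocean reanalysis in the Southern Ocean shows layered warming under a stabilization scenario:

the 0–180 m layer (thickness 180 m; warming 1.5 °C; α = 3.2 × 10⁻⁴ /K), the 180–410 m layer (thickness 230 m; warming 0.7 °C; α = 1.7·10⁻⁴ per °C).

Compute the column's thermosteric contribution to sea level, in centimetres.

Layer 1: 180 × 3.2×10⁻⁴ × 1.5 = 0.08640 m
Layer 2: 0.7 × 230 × 1.7×10⁻⁴ = 0.02737 m
Δh = 0.08640 + 0.02737 = 0.11377 m ≈ 11 cm

11 cm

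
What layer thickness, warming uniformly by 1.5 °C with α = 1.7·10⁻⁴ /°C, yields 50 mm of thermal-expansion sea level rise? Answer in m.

about 196 m

H = Δh/(αΔT) = 0.05 / (1.7×10⁻⁴ × 1.5) ≈ 196.1 m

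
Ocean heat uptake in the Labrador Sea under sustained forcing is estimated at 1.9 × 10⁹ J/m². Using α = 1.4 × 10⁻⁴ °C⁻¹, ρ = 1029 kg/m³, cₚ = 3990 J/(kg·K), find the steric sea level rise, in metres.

Δh = αQ/(ρcₚ) = 1.4×10⁻⁴ × 1.9×10⁹ / (1029 × 3990) ≈ 0.064788 m

Δh ≈ 0.0648 m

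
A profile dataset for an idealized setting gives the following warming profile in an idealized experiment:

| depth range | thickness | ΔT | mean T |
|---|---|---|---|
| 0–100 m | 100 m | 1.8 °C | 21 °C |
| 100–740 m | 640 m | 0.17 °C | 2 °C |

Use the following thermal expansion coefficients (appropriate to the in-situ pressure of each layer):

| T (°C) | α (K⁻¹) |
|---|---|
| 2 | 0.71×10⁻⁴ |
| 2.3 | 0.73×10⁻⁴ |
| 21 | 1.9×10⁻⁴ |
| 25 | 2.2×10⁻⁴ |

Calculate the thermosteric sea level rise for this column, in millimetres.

about 42 mm

Layer 1 at 21 °C → α = 1.9×10⁻⁴ K⁻¹
Layer 2 at 2 °C → α = 0.71×10⁻⁴ K⁻¹
Layer 1: 1.8 × 1.9×10⁻⁴ × 100 = 0.03420 m
Layer 2: 0.17 × 0.71×10⁻⁴ × 640 = 0.0077248 m
Δh = 0.03420 + 0.0077248 = 0.0419248 m ≈ 42 mm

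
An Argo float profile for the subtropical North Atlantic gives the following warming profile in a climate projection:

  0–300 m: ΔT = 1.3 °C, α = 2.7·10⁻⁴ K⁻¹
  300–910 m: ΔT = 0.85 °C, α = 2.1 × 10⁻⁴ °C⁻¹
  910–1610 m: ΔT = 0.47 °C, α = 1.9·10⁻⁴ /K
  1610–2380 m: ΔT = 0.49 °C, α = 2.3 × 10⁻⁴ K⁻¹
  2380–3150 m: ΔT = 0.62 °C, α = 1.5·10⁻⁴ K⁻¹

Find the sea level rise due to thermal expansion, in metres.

0.435 m

Layer 1: 300 × 2.7×10⁻⁴ × 1.3 = 0.10530 m
Layer 2: 2.1×10⁻⁴ × 610 × 0.85 = 0.108885 m
910–1610 m: 0.47 × 700 × 1.9×10⁻⁴ = 0.06251 m
0.49 × 770 × 2.3×10⁻⁴ = 0.086779 m
2380–3150 m: 0.62 × 770 × 1.5×10⁻⁴ = 0.07161 m
Δh = 0.10530 + 0.108885 + 0.06251 + 0.086779 + 0.07161 = 0.435084 m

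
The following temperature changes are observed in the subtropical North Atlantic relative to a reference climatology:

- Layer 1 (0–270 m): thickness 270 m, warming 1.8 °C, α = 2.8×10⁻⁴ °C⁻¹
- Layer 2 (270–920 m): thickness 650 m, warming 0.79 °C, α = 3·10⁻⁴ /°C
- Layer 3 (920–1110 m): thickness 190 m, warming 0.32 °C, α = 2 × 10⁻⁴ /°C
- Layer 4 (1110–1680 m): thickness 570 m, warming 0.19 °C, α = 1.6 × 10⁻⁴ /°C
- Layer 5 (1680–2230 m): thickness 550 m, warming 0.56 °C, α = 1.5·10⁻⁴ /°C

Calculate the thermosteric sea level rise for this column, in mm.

366 mm

Layer 1: 2.8×10⁻⁴ × 1.8 × 270 = 0.13608 m
270–920 m: 0.79 × 3×10⁻⁴ × 650 = 0.15405 m
Layer 3: 190 × 2×10⁻⁴ × 0.32 = 0.01216 m
1110–1680 m: 0.19 × 570 × 1.6×10⁻⁴ = 0.017328 m
Layer 5: 1.5×10⁻⁴ × 550 × 0.56 = 0.04620 m
Δh = 0.13608 + 0.15405 + 0.01216 + 0.017328 + 0.04620 = 0.365818 m ≈ 366 mm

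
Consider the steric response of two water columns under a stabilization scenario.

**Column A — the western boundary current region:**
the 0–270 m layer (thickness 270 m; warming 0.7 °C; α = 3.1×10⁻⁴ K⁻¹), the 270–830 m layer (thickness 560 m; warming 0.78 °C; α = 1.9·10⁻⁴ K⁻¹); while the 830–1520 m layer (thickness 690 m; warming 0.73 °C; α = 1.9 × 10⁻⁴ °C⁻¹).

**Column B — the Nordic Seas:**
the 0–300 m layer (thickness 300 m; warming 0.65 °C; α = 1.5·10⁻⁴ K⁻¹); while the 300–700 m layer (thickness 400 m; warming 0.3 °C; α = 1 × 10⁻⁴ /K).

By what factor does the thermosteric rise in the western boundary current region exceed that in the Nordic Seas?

5.8

A 0–270 m: 0.7 × 3.1×10⁻⁴ × 270 = 0.05859 m
A 270–830 m: 0.78 × 560 × 1.9×10⁻⁴ = 0.082992 m
A Layer 3: 0.73 × 690 × 1.9×10⁻⁴ = 0.095703 m
A total: 0.237285 m
B Layer 1: 1.5×10⁻⁴ × 0.65 × 300 = 0.02925 m
B 300–700 m: 1×10⁻⁴ × 0.3 × 400 = 0.01200 m
B total: 0.04125 m
Ratio: 0.237285 / 0.04125 ≈ 5.752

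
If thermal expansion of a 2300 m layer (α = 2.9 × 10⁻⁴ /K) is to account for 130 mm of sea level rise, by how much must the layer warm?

ΔT = Δh/(αH) = 0.13 / (2.9×10⁻⁴ × 2300) ≈ 0.1949 °C

0.195 °C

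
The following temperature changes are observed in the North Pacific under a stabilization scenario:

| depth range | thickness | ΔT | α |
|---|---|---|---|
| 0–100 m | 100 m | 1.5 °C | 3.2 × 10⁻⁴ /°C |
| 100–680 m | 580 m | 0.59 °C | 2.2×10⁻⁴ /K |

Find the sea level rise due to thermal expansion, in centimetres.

Δh = 12.3 cm

100 × 1.5 × 3.2×10⁻⁴ = 0.04800 m
100–680 m: 0.59 × 580 × 2.2×10⁻⁴ = 0.075284 m
Δh = 0.04800 + 0.075284 = 0.123284 m ≈ 12.3 cm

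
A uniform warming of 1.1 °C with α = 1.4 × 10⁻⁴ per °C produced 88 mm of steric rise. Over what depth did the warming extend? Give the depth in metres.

571 m

H = Δh/(αΔT) = 0.088 / (1.4×10⁻⁴ × 1.1) ≈ 571.4 m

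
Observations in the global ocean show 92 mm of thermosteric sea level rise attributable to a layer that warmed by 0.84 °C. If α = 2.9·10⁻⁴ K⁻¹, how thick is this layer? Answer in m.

about 378 m

H = Δh/(αΔT) = 0.092 / (2.9×10⁻⁴ × 0.84) ≈ 377.7 m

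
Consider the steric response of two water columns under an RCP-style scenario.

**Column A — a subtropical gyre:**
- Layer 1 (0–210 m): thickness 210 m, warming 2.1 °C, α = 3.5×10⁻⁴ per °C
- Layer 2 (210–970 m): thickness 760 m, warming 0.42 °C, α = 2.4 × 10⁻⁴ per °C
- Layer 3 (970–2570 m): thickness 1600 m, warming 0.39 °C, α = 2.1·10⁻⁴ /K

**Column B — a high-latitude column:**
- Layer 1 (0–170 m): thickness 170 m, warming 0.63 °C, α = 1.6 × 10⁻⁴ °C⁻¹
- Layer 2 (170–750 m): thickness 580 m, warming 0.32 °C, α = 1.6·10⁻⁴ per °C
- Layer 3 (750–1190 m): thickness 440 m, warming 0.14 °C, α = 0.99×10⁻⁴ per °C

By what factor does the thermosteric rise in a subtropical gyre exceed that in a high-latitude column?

6.8

A 0–210 m: 2.1 × 210 × 3.5×10⁻⁴ = 0.15435 m
A 0.42 × 760 × 2.4×10⁻⁴ = 0.076608 m
A Layer 3: 2.1×10⁻⁴ × 1600 × 0.39 = 0.13104 m
A total: 0.361998 m
B Layer 1: 0.63 × 1.6×10⁻⁴ × 170 = 0.017136 m
B 170–750 m: 0.32 × 1.6×10⁻⁴ × 580 = 0.029696 m
B 0.14 × 0.99×10⁻⁴ × 440 = 0.0060984 m
B total: 0.0529304 m
Ratio: 0.361998 / 0.0529304 ≈ 6.839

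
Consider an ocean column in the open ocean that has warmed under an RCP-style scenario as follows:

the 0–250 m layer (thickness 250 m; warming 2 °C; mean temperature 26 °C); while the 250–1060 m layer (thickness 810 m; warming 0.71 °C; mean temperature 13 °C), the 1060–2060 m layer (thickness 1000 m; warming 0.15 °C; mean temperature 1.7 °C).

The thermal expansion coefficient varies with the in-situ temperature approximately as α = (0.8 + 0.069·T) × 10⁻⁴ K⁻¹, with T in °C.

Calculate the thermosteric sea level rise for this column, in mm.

Δh = 241 mm

Layer 1: α = (0.8 + 0.069×26)×10⁻⁴ = 2.594×10⁻⁴ K⁻¹
Layer 2: α = (0.8 + 0.069×13)×10⁻⁴ = 1.697×10⁻⁴ K⁻¹
Layer 3: α = (0.8 + 0.069×1.7)×10⁻⁴ = 0.9173×10⁻⁴ K⁻¹
0–250 m: 250 × 2 × 2.594×10⁻⁴ = 0.12970 m
810 × 1.697×10⁻⁴ × 0.71 = 0.09759447 m
0.15 × 1000 × 0.9173×10⁻⁴ = 0.0137595 m
Δh = 0.12970 + 0.09759447 + 0.0137595 = 0.24105397 m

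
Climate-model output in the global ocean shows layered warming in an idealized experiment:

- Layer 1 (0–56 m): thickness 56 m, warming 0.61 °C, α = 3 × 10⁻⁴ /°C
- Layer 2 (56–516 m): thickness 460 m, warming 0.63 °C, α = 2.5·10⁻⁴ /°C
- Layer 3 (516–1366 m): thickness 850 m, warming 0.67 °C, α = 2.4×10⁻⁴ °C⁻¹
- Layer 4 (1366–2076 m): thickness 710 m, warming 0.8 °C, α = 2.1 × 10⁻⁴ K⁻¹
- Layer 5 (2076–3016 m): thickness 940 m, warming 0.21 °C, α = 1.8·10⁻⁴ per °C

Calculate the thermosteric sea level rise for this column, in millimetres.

0.61 × 56 × 3×10⁻⁴ = 0.010248 m
56–516 m: 460 × 0.63 × 2.5×10⁻⁴ = 0.07245 m
850 × 2.4×10⁻⁴ × 0.67 = 0.13668 m
1366–2076 m: 710 × 2.1×10⁻⁴ × 0.8 = 0.11928 m
Layer 5: 940 × 1.8×10⁻⁴ × 0.21 = 0.035532 m
Δh = 0.010248 + 0.07245 + 0.13668 + 0.11928 + 0.035532 = 0.37419 m

Δh ≈ 374 mm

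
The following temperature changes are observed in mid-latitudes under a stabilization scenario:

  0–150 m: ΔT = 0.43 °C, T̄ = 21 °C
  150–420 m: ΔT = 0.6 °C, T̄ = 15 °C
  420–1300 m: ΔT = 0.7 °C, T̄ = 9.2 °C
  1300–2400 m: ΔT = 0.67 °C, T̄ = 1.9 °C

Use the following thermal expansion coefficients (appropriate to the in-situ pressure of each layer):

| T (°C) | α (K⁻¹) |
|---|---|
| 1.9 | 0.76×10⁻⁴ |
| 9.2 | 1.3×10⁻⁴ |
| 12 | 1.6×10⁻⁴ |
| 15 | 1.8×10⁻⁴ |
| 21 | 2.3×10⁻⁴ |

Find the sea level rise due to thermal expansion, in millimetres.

Layer 1 at 21 °C → α = 2.3×10⁻⁴ K⁻¹
Layer 2 at 15 °C → α = 1.8×10⁻⁴ K⁻¹
Layer 3 at 9.2 °C → α = 1.3×10⁻⁴ K⁻¹
Layer 4 at 1.9 °C → α = 0.76×10⁻⁴ K⁻¹
150 × 2.3×10⁻⁴ × 0.43 = 0.014835 m
150–420 m: 270 × 0.6 × 1.8×10⁻⁴ = 0.02916 m
0.7 × 880 × 1.3×10⁻⁴ = 0.08008 m
Layer 4: 1100 × 0.76×10⁻⁴ × 0.67 = 0.056012 m
Δh = 0.014835 + 0.02916 + 0.08008 + 0.056012 = 0.180087 m

180 mm of thermosteric rise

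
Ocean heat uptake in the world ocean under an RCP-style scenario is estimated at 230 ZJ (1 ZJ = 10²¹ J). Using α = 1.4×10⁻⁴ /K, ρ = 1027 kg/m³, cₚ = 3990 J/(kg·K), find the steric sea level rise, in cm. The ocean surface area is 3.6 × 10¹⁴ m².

2.2 cm of thermosteric rise

Per unit area: Q = 230×10²¹ / (3.6×10¹⁴) ≈ 6.389×10⁸ J/m²
Δh = αQ/(ρcₚ) = 1.4×10⁻⁴ × 6.389×10⁸ / (1027 × 3990) ≈ 0.021828 m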